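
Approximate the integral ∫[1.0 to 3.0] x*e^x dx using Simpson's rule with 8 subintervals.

f(x) = x*e^x
a = 1.0, b = 3.0, n = 8
h = (b - a)/n = 0.250000

Simpson's rule: (h/3)[f(x₀) + 4f(x₁) + 2f(x₂) + ... + f(xₙ)]

x_0 = 1.0000, f(x_0) = 2.718282, coefficient = 1
x_1 = 1.2500, f(x_1) = 4.362929, coefficient = 4
x_2 = 1.5000, f(x_2) = 6.722534, coefficient = 2
x_3 = 1.7500, f(x_3) = 10.070555, coefficient = 4
x_4 = 2.0000, f(x_4) = 14.778112, coefficient = 2
x_5 = 2.2500, f(x_5) = 21.347406, coefficient = 4
x_6 = 2.5000, f(x_6) = 30.456235, coefficient = 2
x_7 = 2.7500, f(x_7) = 43.017238, coefficient = 4
x_8 = 3.0000, f(x_8) = 60.256611, coefficient = 1

I ≈ (0.250000/3) × 482.081161 = 40.173430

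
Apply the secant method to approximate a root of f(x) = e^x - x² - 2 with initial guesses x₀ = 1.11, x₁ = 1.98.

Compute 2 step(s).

f(x) = e^x - x² - 2
x₀ = 1.11, x₁ = 1.98

Secant formula: x_{n+1} = x_n - f(x_n)(x_n - x_{n-1})/(f(x_n) - f(x_{n-1}))

Iteration 1:
  f(1.110000) = -0.197742
  f(1.980000) = 1.322343
  x_2 = 1.980000 - 1.322343×(1.980000 - 1.110000)/(1.322343 - (-0.197742))
       = 1.223175
Iteration 2:
  f(1.980000) = 1.322343
  f(1.223175) = -0.098198
  x_3 = 1.223175 - (-0.098198)×(1.223175 - 1.980000)/(-0.098198 - 1.322343)
       = 1.275492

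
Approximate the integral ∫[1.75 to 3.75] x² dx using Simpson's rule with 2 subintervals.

f(x) = x²
a = 1.75, b = 3.75, n = 2
h = (b - a)/n = 1.000000

Simpson's rule: (h/3)[f(x₀) + 4f(x₁) + 2f(x₂) + ... + f(xₙ)]

x_0 = 1.7500, f(x_0) = 3.062500, coefficient = 1
x_1 = 2.7500, f(x_1) = 7.562500, coefficient = 4
x_2 = 3.7500, f(x_2) = 14.062500, coefficient = 1

I ≈ (1.000000/3) × 47.375000 = 15.791667
Exact value: 15.791667
Error: 0.000000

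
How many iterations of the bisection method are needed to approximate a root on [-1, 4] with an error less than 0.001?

We need (b-a)/2^n ≤ 0.001
(4 - (-1))/2^n ≤ 0.001
5/2^n ≤ 0.001
2^n ≥ 5000
n ≥ log₂(5000) = 12.29
n ≥ 13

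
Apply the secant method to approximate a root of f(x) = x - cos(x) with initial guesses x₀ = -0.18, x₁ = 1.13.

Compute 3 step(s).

f(x) = x - cos(x)
x₀ = -0.18, x₁ = 1.13

Secant formula: x_{n+1} = x_n - f(x_n)(x_n - x_{n-1})/(f(x_n) - f(x_{n-1}))

Iteration 1:
  f(-0.180000) = -1.163844
  f(1.130000) = 0.703340
  x_2 = 1.130000 - 0.703340×(1.130000 - (-0.180000))/(0.703340 - (-1.163844))
       = 0.636543
Iteration 2:
  f(1.130000) = 0.703340
  f(0.636543) = -0.167613
  x_3 = 0.636543 - (-0.167613)×(0.636543 - 1.130000)/(-0.167613 - 0.703340)
       = 0.731507
Iteration 3:
  f(0.636543) = -0.167613
  f(0.731507) = -0.012661
  x_4 = 0.731507 - (-0.012661)×(0.731507 - 0.636543)/(-0.012661 - (-0.167613))
       = 0.739267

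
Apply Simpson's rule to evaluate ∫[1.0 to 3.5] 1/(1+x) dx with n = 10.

f(x) = 1/(1+x)
a = 1.0, b = 3.5, n = 10
h = (b - a)/n = 0.250000

Simpson's rule: (h/3)[f(x₀) + 4f(x₁) + 2f(x₂) + ... + f(xₙ)]

x_0 = 1.0000, f(x_0) = 0.500000, coefficient = 1
x_1 = 1.2500, f(x_1) = 0.444444, coefficient = 4
x_2 = 1.5000, f(x_2) = 0.400000, coefficient = 2
x_3 = 1.7500, f(x_3) = 0.363636, coefficient = 4
x_4 = 2.0000, f(x_4) = 0.333333, coefficient = 2
x_5 = 2.2500, f(x_5) = 0.307692, coefficient = 4
x_6 = 2.5000, f(x_6) = 0.285714, coefficient = 2
x_7 = 2.7500, f(x_7) = 0.266667, coefficient = 4
x_8 = 3.0000, f(x_8) = 0.250000, coefficient = 2
x_9 = 3.2500, f(x_9) = 0.235294, coefficient = 4
x_10 = 3.5000, f(x_10) = 0.222222, coefficient = 1

I ≈ (0.250000/3) × 9.731253 = 0.810938
Exact value: 0.810930
Error: 0.000008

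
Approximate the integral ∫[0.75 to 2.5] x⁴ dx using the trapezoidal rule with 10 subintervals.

f(x) = x⁴
a = 0.75, b = 2.5, n = 10
h = (b - a)/n = 0.175000

Trapezoidal rule: (h/2)[f(x₀) + 2f(x₁) + 2f(x₂) + ... + f(xₙ)]

x_0 = 0.7500, f(x_0) = 0.316406, coefficient = 1
x_1 = 0.9250, f(x_1) = 0.732094, coefficient = 2
x_2 = 1.1000, f(x_2) = 1.464100, coefficient = 2
x_3 = 1.2750, f(x_3) = 2.642657, coefficient = 2
x_4 = 1.4500, f(x_4) = 4.420506, coefficient = 2
x_5 = 1.6250, f(x_5) = 6.972900, coefficient = 2
x_6 = 1.8000, f(x_6) = 10.497600, coefficient = 2
x_7 = 1.9750, f(x_7) = 15.214875, coefficient = 2
x_8 = 2.1500, f(x_8) = 21.367506, coefficient = 2
x_9 = 2.3250, f(x_9) = 29.220782, coefficient = 2
x_10 = 2.5000, f(x_10) = 39.062500, coefficient = 1

I ≈ (0.175000/2) × 224.444948 = 19.638933
Exact value: 19.483789
Error: 0.155144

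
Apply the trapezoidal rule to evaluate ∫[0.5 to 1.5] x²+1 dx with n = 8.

f(x) = x²+1
a = 0.5, b = 1.5, n = 8
h = (b - a)/n = 0.125000

Trapezoidal rule: (h/2)[f(x₀) + 2f(x₁) + 2f(x₂) + ... + f(xₙ)]

x_0 = 0.5000, f(x_0) = 1.250000, coefficient = 1
x_1 = 0.6250, f(x_1) = 1.390625, coefficient = 2
x_2 = 0.7500, f(x_2) = 1.562500, coefficient = 2
x_3 = 0.8750, f(x_3) = 1.765625, coefficient = 2
x_4 = 1.0000, f(x_4) = 2.000000, coefficient = 2
x_5 = 1.1250, f(x_5) = 2.265625, coefficient = 2
x_6 = 1.2500, f(x_6) = 2.562500, coefficient = 2
x_7 = 1.3750, f(x_7) = 2.890625, coefficient = 2
x_8 = 1.5000, f(x_8) = 3.250000, coefficient = 1

I ≈ (0.125000/2) × 33.375000 = 2.085938
Exact value: 2.083333
Error: 0.002604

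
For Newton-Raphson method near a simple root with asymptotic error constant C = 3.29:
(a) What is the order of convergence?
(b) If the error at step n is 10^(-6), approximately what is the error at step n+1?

(a) Newton-Raphson has quadratic (order 2) convergence near simple roots.
    This means |e_{n+1}| ≈ C|e_n|².

(b) With |e_n| = 10^(-6) and C = 3.29:
    |e_{n+1}| ≈ 3.29 × (10^(-6))² = 3.29 × 10^(-12)

(a) 2 (quadratic); (b) |e_{n+1}| ≈ 3.290e-12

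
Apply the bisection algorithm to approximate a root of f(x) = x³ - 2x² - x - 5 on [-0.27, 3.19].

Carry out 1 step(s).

f(x) = x³ - 2x² - x - 5
Initial interval: [-0.27, 3.19]

Iteration 1:
  c_1 = (-0.270000 + 3.190000)/2 = 1.460000
  f(c_1) = f(1.460000) = -7.611064
  f(a) × f(c) ≥ 0, new interval: [1.460000, 3.190000]

After 1 iteration(s), the approximation is c_1 = 1.460000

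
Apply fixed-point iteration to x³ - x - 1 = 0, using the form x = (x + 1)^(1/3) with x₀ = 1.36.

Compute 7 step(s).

Equation: x³ - x - 1 = 0
Fixed-point form: x = (x + 1)^(1/3)
x₀ = 1.36

x_1 = g(1.360000) = 1.331386
x_2 = g(1.331386) = 1.325983
x_3 = g(1.325983) = 1.324958
x_4 = g(1.324958) = 1.324764
x_5 = g(1.324764) = 1.324727
x_6 = g(1.324727) = 1.324720
x_7 = g(1.324720) = 1.324718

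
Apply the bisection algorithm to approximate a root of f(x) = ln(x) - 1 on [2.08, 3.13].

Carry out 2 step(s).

f(x) = ln(x) - 1
Initial interval: [2.08, 3.13]

Iteration 1:
  c_1 = (2.080000 + 3.130000)/2 = 2.605000
  f(c_1) = f(2.605000) = -0.042567
  f(a) × f(c) ≥ 0, new interval: [2.605000, 3.130000]
Iteration 2:
  c_2 = (2.605000 + 3.130000)/2 = 2.867500
  f(c_2) = f(2.867500) = 0.053441
  f(a) × f(c) < 0, new interval: [2.605000, 2.867500]

After 2 iteration(s), the approximation is c_2 = 2.867500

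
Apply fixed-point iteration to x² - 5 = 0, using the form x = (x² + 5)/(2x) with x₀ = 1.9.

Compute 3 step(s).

Equation: x² - 5 = 0
Fixed-point form: x = (x² + 5)/(2x)
x₀ = 1.9

x_1 = g(1.900000) = 2.265789
x_2 = g(2.265789) = 2.236263
x_3 = g(2.236263) = 2.236068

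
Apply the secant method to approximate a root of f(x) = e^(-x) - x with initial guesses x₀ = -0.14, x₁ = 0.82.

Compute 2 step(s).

f(x) = e^(-x) - x
x₀ = -0.14, x₁ = 0.82

Secant formula: x_{n+1} = x_n - f(x_n)(x_n - x_{n-1})/(f(x_n) - f(x_{n-1}))

Iteration 1:
  f(-0.140000) = 1.290274
  f(0.820000) = -0.379568
  x_2 = 0.820000 - (-0.379568)×(0.820000 - (-0.140000))/(-0.379568 - 1.290274)
       = 0.601784
Iteration 2:
  f(0.820000) = -0.379568
  f(0.601784) = -0.053951
  x_3 = 0.601784 - (-0.053951)×(0.601784 - 0.820000)/(-0.053951 - (-0.379568))
       = 0.565628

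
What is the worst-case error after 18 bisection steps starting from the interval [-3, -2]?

Bisection error bound: |error| ≤ (b-a)/2^n
|error| ≤ (-2 - (-3))/2^18 = 1/2^18
|error| ≤ 0.0000038147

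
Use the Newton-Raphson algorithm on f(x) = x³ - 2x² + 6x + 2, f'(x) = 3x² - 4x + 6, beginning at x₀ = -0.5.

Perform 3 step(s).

f(x) = x³ - 2x² + 6x + 2
f'(x) = 3x² - 4x + 6
x₀ = -0.5

Newton-Raphson formula: x_{n+1} = x_n - f(x_n)/f'(x_n)

Iteration 1:
  f(-0.500000) = -1.625000
  f'(-0.500000) = 8.750000
  x_1 = -0.500000 - (-1.625000)/8.750000 = -0.314286
Iteration 2:
  f(-0.314286) = -0.114309
  f'(-0.314286) = 7.553469
  x_2 = -0.314286 - (-0.114309)/7.553469 = -0.299152
Iteration 3:
  f(-0.299152) = -0.000670
  f'(-0.299152) = 7.465086
  x_3 = -0.299152 - (-0.000670)/7.465086 = -0.299063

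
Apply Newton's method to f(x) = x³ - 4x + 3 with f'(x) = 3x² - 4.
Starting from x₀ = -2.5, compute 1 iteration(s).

f(x) = x³ - 4x + 3
f'(x) = 3x² - 4
x₀ = -2.5

Newton-Raphson formula: x_{n+1} = x_n - f(x_n)/f'(x_n)

Iteration 1:
  f(-2.500000) = -2.625000
  f'(-2.500000) = 14.750000
  x_1 = -2.500000 - (-2.625000)/14.750000 = -2.322034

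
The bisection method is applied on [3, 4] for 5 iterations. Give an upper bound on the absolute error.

Bisection error bound: |error| ≤ (b-a)/2^n
|error| ≤ (4 - 3)/2^5 = 1/2^5
|error| ≤ 0.0312500000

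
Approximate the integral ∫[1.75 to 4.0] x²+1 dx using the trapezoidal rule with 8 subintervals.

f(x) = x²+1
a = 1.75, b = 4.0, n = 8
h = (b - a)/n = 0.281250

Trapezoidal rule: (h/2)[f(x₀) + 2f(x₁) + 2f(x₂) + ... + f(xₙ)]

x_0 = 1.7500, f(x_0) = 4.062500, coefficient = 1
x_1 = 2.0312, f(x_1) = 5.125977, coefficient = 2
x_2 = 2.3125, f(x_2) = 6.347656, coefficient = 2
x_3 = 2.5938, f(x_3) = 7.727539, coefficient = 2
x_4 = 2.8750, f(x_4) = 9.265625, coefficient = 2
x_5 = 3.1562, f(x_5) = 10.961914, coefficient = 2
x_6 = 3.4375, f(x_6) = 12.816406, coefficient = 2
x_7 = 3.7188, f(x_7) = 14.829102, coefficient = 2
x_8 = 4.0000, f(x_8) = 17.000000, coefficient = 1

I ≈ (0.281250/2) × 155.210938 = 21.826538
Exact value: 21.796875
Error: 0.029663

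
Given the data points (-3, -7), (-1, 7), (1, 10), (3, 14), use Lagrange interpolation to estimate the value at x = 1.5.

Lagrange interpolation formula:
P(x) = Σ yᵢ × Lᵢ(x)
where Lᵢ(x) = Π_{j≠i} (x - xⱼ)/(xᵢ - xⱼ)

L_0(1.5) = (1.5 - (-1))/(-3 - (-1)) × (1.5 - 1)/(-3 - 1) × (1.5 - 3)/(-3 - 3) = 0.039062
L_1(1.5) = (1.5 - (-3))/(-1 - (-3)) × (1.5 - 1)/(-1 - 1) × (1.5 - 3)/(-1 - 3) = -0.210938
L_2(1.5) = (1.5 - (-3))/(1 - (-3)) × (1.5 - (-1))/(1 - (-1)) × (1.5 - 3)/(1 - 3) = 1.054688
L_3(1.5) = (1.5 - (-3))/(3 - (-3)) × (1.5 - (-1))/(3 - (-1)) × (1.5 - 1)/(3 - 1) = 0.117188

P(1.5) = (-7)×L_0(1.5) + 7×L_1(1.5) + 10×L_2(1.5) + 14×L_3(1.5)
P(1.5) = 10.437500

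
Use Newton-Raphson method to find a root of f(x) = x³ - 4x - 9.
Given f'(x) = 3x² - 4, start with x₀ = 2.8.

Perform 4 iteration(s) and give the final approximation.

f(x) = x³ - 4x - 9
f'(x) = 3x² - 4
x₀ = 2.8

Newton-Raphson formula: x_{n+1} = x_n - f(x_n)/f'(x_n)

Iteration 1:
  f(2.800000) = 1.752000
  f'(2.800000) = 19.520000
  x_1 = 2.800000 - 1.752000/19.520000 = 2.710246
Iteration 2:
  f(2.710246) = 0.066946
  f'(2.710246) = 18.036299
  x_2 = 2.710246 - 0.066946/18.036299 = 2.706534
Iteration 3:
  f(2.706534) = 0.000112
  f'(2.706534) = 17.975982
  x_3 = 2.706534 - 0.000112/17.975982 = 2.706528
Iteration 4:
  f(2.706528) = 0.000000
  f'(2.706528) = 17.975881
  x_4 = 2.706528 - 0.000000/17.975881 = 2.706528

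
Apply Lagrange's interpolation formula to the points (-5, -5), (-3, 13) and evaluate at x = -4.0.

Lagrange interpolation formula:
P(x) = Σ yᵢ × Lᵢ(x)
where Lᵢ(x) = Π_{j≠i} (x - xⱼ)/(xᵢ - xⱼ)

L_0(-4.0) = (-4.0 - (-3))/(-5 - (-3)) = 0.500000
L_1(-4.0) = (-4.0 - (-5))/(-3 - (-5)) = 0.500000

P(-4.0) = (-5)×L_0(-4.0) + 13×L_1(-4.0)
P(-4.0) = 4.000000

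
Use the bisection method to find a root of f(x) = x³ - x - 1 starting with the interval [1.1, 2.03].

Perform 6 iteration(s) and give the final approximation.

f(x) = x³ - x - 1
Initial interval: [1.1, 2.03]

Iteration 1:
  c_1 = (1.100000 + 2.030000)/2 = 1.565000
  f(c_1) = f(1.565000) = 1.268037
  f(a) × f(c) < 0, new interval: [1.100000, 1.565000]
Iteration 2:
  c_2 = (1.100000 + 1.565000)/2 = 1.332500
  f(c_2) = f(1.332500) = 0.033429
  f(a) × f(c) < 0, new interval: [1.100000, 1.332500]
Iteration 3:
  c_3 = (1.100000 + 1.332500)/2 = 1.216250
  f(c_3) = f(1.216250) = -0.417095
  f(a) × f(c) ≥ 0, new interval: [1.216250, 1.332500]
Iteration 4:
  c_4 = (1.216250 + 1.332500)/2 = 1.274375
  f(c_4) = f(1.274375) = -0.204750
  f(a) × f(c) ≥ 0, new interval: [1.274375, 1.332500]
Iteration 5:
  c_5 = (1.274375 + 1.332500)/2 = 1.303438
  f(c_5) = f(1.303438) = -0.088963
  f(a) × f(c) ≥ 0, new interval: [1.303438, 1.332500]
Iteration 6:
  c_6 = (1.303438 + 1.332500)/2 = 1.317969
  f(c_6) = f(1.317969) = -0.028602
  f(a) × f(c) ≥ 0, new interval: [1.317969, 1.332500]

After 6 iteration(s), the approximation is c_6 = 1.317969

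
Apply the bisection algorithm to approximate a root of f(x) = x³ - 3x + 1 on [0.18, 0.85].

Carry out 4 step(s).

f(x) = x³ - 3x + 1
Initial interval: [0.18, 0.85]

Iteration 1:
  c_1 = (0.180000 + 0.850000)/2 = 0.515000
  f(c_1) = f(0.515000) = -0.408409
  f(a) × f(c) < 0, new interval: [0.180000, 0.515000]
Iteration 2:
  c_2 = (0.180000 + 0.515000)/2 = 0.347500
  f(c_2) = f(0.347500) = -0.000537
  f(a) × f(c) < 0, new interval: [0.180000, 0.347500]
Iteration 3:
  c_3 = (0.180000 + 0.347500)/2 = 0.263750
  f(c_3) = f(0.263750) = 0.227098
  f(a) × f(c) ≥ 0, new interval: [0.263750, 0.347500]
Iteration 4:
  c_4 = (0.263750 + 0.347500)/2 = 0.305625
  f(c_4) = f(0.305625) = 0.111672
  f(a) × f(c) ≥ 0, new interval: [0.305625, 0.347500]

After 4 iteration(s), the approximation is c_4 = 0.305625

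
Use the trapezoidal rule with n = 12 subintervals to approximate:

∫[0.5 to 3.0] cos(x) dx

f(x) = cos(x)
a = 0.5, b = 3.0, n = 12
h = (b - a)/n = 0.208333

Trapezoidal rule: (h/2)[f(x₀) + 2f(x₁) + 2f(x₂) + ... + f(xₙ)]

x_0 = 0.5000, f(x_0) = 0.877583, coefficient = 1
x_1 = 0.7083, f(x_1) = 0.759447, coefficient = 2
x_2 = 0.9167, f(x_2) = 0.608469, coefficient = 2
x_3 = 1.1250, f(x_3) = 0.431177, coefficient = 2
x_4 = 1.3333, f(x_4) = 0.235238, coefficient = 2
x_5 = 1.5417, f(x_5) = 0.029126, coefficient = 2
x_6 = 1.7500, f(x_6) = -0.178246, coefficient = 2
x_7 = 1.9583, f(x_7) = -0.377909, coefficient = 2
x_8 = 2.1667, f(x_8) = -0.561229, coefficient = 2
x_9 = 2.3750, f(x_9) = -0.720278, coefficient = 2
x_10 = 2.5833, f(x_10) = -0.848178, coefficient = 2
x_11 = 2.7917, f(x_11) = -0.939398, coefficient = 2
x_12 = 3.0000, f(x_12) = -0.989992, coefficient = 1

I ≈ (0.208333/2) × -3.235978 = -0.337081
Exact value: -0.338306
Error: 0.001225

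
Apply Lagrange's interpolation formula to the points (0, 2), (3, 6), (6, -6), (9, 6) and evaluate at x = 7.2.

Lagrange interpolation formula:
P(x) = Σ yᵢ × Lᵢ(x)
where Lᵢ(x) = Π_{j≠i} (x - xⱼ)/(xᵢ - xⱼ)

L_0(7.2) = (7.2 - 3)/(0 - 3) × (7.2 - 6)/(0 - 6) × (7.2 - 9)/(0 - 9) = 0.056000
L_1(7.2) = (7.2 - 0)/(3 - 0) × (7.2 - 6)/(3 - 6) × (7.2 - 9)/(3 - 9) = -0.288000
L_2(7.2) = (7.2 - 0)/(6 - 0) × (7.2 - 3)/(6 - 3) × (7.2 - 9)/(6 - 9) = 1.008000
L_3(7.2) = (7.2 - 0)/(9 - 0) × (7.2 - 3)/(9 - 3) × (7.2 - 6)/(9 - 6) = 0.224000

P(7.2) = 2×L_0(7.2) + 6×L_1(7.2) + (-6)×L_2(7.2) + 6×L_3(7.2)
P(7.2) = -6.320000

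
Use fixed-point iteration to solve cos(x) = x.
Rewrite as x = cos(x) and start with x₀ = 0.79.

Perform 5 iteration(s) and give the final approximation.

Equation: cos(x) = x
Fixed-point form: x = cos(x)
x₀ = 0.79

x_1 = g(0.790000) = 0.703845
x_2 = g(0.703845) = 0.762359
x_3 = g(0.762359) = 0.723209
x_4 = g(0.723209) = 0.749686
x_5 = g(0.749686) = 0.731903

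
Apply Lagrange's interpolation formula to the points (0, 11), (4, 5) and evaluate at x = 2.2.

Lagrange interpolation formula:
P(x) = Σ yᵢ × Lᵢ(x)
where Lᵢ(x) = Π_{j≠i} (x - xⱼ)/(xᵢ - xⱼ)

L_0(2.2) = (2.2 - 4)/(0 - 4) = 0.450000
L_1(2.2) = (2.2 - 0)/(4 - 0) = 0.550000

P(2.2) = 11×L_0(2.2) + 5×L_1(2.2)
P(2.2) = 7.700000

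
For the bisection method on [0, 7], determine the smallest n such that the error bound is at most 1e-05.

We need (b-a)/2^n ≤ 1e-05
(7 - 0)/2^n ≤ 1e-05
7/2^n ≤ 1e-05
2^n ≥ 700000
n ≥ log₂(700000) = 19.42
n ≥ 20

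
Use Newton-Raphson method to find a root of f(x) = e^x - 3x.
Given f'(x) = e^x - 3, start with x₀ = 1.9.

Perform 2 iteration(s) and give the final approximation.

f(x) = e^x - 3x
f'(x) = e^x - 3
x₀ = 1.9

Newton-Raphson formula: x_{n+1} = x_n - f(x_n)/f'(x_n)

Iteration 1:
  f(1.900000) = 0.985894
  f'(1.900000) = 3.685894
  x_1 = 1.900000 - 0.985894/3.685894 = 1.632522
Iteration 2:
  f(1.632522) = 0.219198
  f'(1.632522) = 2.116765
  x_2 = 1.632522 - 0.219198/2.116765 = 1.528969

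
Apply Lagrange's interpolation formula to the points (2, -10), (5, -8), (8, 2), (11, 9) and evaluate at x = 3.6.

Lagrange interpolation formula:
P(x) = Σ yᵢ × Lᵢ(x)
where Lᵢ(x) = Π_{j≠i} (x - xⱼ)/(xᵢ - xⱼ)

L_0(3.6) = (3.6 - 5)/(2 - 5) × (3.6 - 8)/(2 - 8) × (3.6 - 11)/(2 - 11) = 0.281383
L_1(3.6) = (3.6 - 2)/(5 - 2) × (3.6 - 8)/(5 - 8) × (3.6 - 11)/(5 - 11) = 0.964741
L_2(3.6) = (3.6 - 2)/(8 - 2) × (3.6 - 5)/(8 - 5) × (3.6 - 11)/(8 - 11) = -0.306963
L_3(3.6) = (3.6 - 2)/(11 - 2) × (3.6 - 5)/(11 - 5) × (3.6 - 8)/(11 - 8) = 0.060840

P(3.6) = (-10)×L_0(3.6) + (-8)×L_1(3.6) + 2×L_2(3.6) + 9×L_3(3.6)
P(3.6) = -10.598123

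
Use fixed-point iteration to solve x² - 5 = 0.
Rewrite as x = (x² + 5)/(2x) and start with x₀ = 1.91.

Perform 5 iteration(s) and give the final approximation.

Equation: x² - 5 = 0
Fixed-point form: x = (x² + 5)/(2x)
x₀ = 1.91

x_1 = g(1.910000) = 2.263901
x_2 = g(2.263901) = 2.236239
x_3 = g(2.236239) = 2.236068
x_4 = g(2.236068) = 2.236068
x_5 = g(2.236068) = 2.236068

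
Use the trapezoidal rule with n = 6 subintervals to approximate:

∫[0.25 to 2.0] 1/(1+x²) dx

f(x) = 1/(1+x²)
a = 0.25, b = 2.0, n = 6
h = (b - a)/n = 0.291667

Trapezoidal rule: (h/2)[f(x₀) + 2f(x₁) + 2f(x₂) + ... + f(xₙ)]

x_0 = 0.2500, f(x_0) = 0.941176, coefficient = 1
x_1 = 0.5417, f(x_1) = 0.773154, coefficient = 2
x_2 = 0.8333, f(x_2) = 0.590164, coefficient = 2
x_3 = 1.1250, f(x_3) = 0.441379, coefficient = 2
x_4 = 1.4167, f(x_4) = 0.332564, coefficient = 2
x_5 = 1.7083, f(x_5) = 0.255206, coefficient = 2
x_6 = 2.0000, f(x_6) = 0.200000, coefficient = 1

I ≈ (0.291667/2) × 5.926111 = 0.864224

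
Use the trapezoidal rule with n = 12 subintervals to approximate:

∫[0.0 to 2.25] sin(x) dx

f(x) = sin(x)
a = 0.0, b = 2.25, n = 12
h = (b - a)/n = 0.187500

Trapezoidal rule: (h/2)[f(x₀) + 2f(x₁) + 2f(x₂) + ... + f(xₙ)]

x_0 = 0.0000, f(x_0) = 0.000000, coefficient = 1
x_1 = 0.1875, f(x_1) = 0.186403, coefficient = 2
x_2 = 0.3750, f(x_2) = 0.366273, coefficient = 2
x_3 = 0.5625, f(x_3) = 0.533303, coefficient = 2
x_4 = 0.7500, f(x_4) = 0.681639, coefficient = 2
x_5 = 0.9375, f(x_5) = 0.806081, coefficient = 2
x_6 = 1.1250, f(x_6) = 0.902268, coefficient = 2
x_7 = 1.3125, f(x_7) = 0.966827, coefficient = 2
x_8 = 1.5000, f(x_8) = 0.997495, coefficient = 2
x_9 = 1.6875, f(x_9) = 0.993198, coefficient = 2
x_10 = 1.8750, f(x_10) = 0.954086, coefficient = 2
x_11 = 2.0625, f(x_11) = 0.881530, coefficient = 2
x_12 = 2.2500, f(x_12) = 0.778073, coefficient = 1

I ≈ (0.187500/2) × 17.316275 = 1.623401
Exact value: 1.628174
Error: 0.004773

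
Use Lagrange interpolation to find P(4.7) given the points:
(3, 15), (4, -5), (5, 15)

Lagrange interpolation formula:
P(x) = Σ yᵢ × Lᵢ(x)
where Lᵢ(x) = Π_{j≠i} (x - xⱼ)/(xᵢ - xⱼ)

L_0(4.7) = (4.7 - 4)/(3 - 4) × (4.7 - 5)/(3 - 5) = -0.105000
L_1(4.7) = (4.7 - 3)/(4 - 3) × (4.7 - 5)/(4 - 5) = 0.510000
L_2(4.7) = (4.7 - 3)/(5 - 3) × (4.7 - 4)/(5 - 4) = 0.595000

P(4.7) = 15×L_0(4.7) + (-5)×L_1(4.7) + 15×L_2(4.7)
P(4.7) = 4.800000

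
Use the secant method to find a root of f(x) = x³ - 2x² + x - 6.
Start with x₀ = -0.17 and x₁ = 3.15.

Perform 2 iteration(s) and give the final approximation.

f(x) = x³ - 2x² + x - 6
x₀ = -0.17, x₁ = 3.15

Secant formula: x_{n+1} = x_n - f(x_n)(x_n - x_{n-1})/(f(x_n) - f(x_{n-1}))

Iteration 1:
  f(-0.170000) = -6.232713
  f(3.150000) = 8.560875
  x_2 = 3.150000 - 8.560875×(3.150000 - (-0.170000))/(8.560875 - (-6.232713))
       = 1.228755
Iteration 2:
  f(3.150000) = 8.560875
  f(1.228755) = -5.935701
  x_3 = 1.228755 - (-5.935701)×(1.228755 - 3.150000)/(-5.935701 - 8.560875)
       = 2.015419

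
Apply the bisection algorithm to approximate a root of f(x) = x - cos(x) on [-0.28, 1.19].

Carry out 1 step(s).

f(x) = x - cos(x)
Initial interval: [-0.28, 1.19]

Iteration 1:
  c_1 = (-0.280000 + 1.190000)/2 = 0.455000
  f(c_1) = f(0.455000) = -0.443261
  f(a) × f(c) ≥ 0, new interval: [0.455000, 1.190000]

After 1 iteration(s), the approximation is c_1 = 0.455000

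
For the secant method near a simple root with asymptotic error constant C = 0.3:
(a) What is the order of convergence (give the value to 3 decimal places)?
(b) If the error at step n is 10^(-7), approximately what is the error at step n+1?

(a) Secant method has superlinear convergence with order φ = (1+√5)/2 ≈ 1.618.
    This means |e_{n+1}| ≈ C|e_n|^1.618.

(b) With |e_n| = 10^(-7) and C = 0.3:
    |e_{n+1}| ≈ 0.3 × (10^(-7))^1.618 = 0.3 × 10^(-11.33)

(a) ≈ 1.618 (golden ratio); (b) |e_{n+1}| ≈ 1.415e-12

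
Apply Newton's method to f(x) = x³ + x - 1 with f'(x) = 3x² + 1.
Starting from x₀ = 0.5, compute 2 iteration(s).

f(x) = x³ + x - 1
f'(x) = 3x² + 1
x₀ = 0.5

Newton-Raphson formula: x_{n+1} = x_n - f(x_n)/f'(x_n)

Iteration 1:
  f(0.500000) = -0.375000
  f'(0.500000) = 1.750000
  x_1 = 0.500000 - (-0.375000)/1.750000 = 0.714286
Iteration 2:
  f(0.714286) = 0.078717
  f'(0.714286) = 2.530612
  x_2 = 0.714286 - 0.078717/2.530612 = 0.683180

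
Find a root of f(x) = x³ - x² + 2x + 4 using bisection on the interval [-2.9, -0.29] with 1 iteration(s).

f(x) = x³ - x² + 2x + 4
Initial interval: [-2.9, -0.29]

Iteration 1:
  c_1 = (-2.900000 + (-0.290000))/2 = -1.595000
  f(c_1) = f(-1.595000) = -5.791745
  f(a) × f(c) ≥ 0, new interval: [-1.595000, -0.290000]

After 1 iteration(s), the approximation is c_1 = -1.595000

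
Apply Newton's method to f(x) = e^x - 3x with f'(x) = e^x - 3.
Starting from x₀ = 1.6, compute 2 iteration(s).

f(x) = e^x - 3x
f'(x) = e^x - 3
x₀ = 1.6

Newton-Raphson formula: x_{n+1} = x_n - f(x_n)/f'(x_n)

Iteration 1:
  f(1.600000) = 0.153032
  f'(1.600000) = 1.953032
  x_1 = 1.600000 - 0.153032/1.953032 = 1.521644
Iteration 2:
  f(1.521644) = 0.014816
  f'(1.521644) = 1.579747
  x_2 = 1.521644 - 0.014816/1.579747 = 1.512265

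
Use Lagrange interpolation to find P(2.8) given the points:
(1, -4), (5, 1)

Lagrange interpolation formula:
P(x) = Σ yᵢ × Lᵢ(x)
where Lᵢ(x) = Π_{j≠i} (x - xⱼ)/(xᵢ - xⱼ)

L_0(2.8) = (2.8 - 5)/(1 - 5) = 0.550000
L_1(2.8) = (2.8 - 1)/(5 - 1) = 0.450000

P(2.8) = (-4)×L_0(2.8) + 1×L_1(2.8)
P(2.8) = -1.750000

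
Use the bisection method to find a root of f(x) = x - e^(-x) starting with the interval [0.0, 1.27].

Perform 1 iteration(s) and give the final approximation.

f(x) = x - e^(-x)
Initial interval: [0.0, 1.27]

Iteration 1:
  c_1 = (0.000000 + 1.270000)/2 = 0.635000
  f(c_1) = f(0.635000) = 0.105065
  f(a) × f(c) < 0, new interval: [0.000000, 0.635000]

After 1 iteration(s), the approximation is c_1 = 0.635000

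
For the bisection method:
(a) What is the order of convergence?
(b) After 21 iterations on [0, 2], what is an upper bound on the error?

(a) Bisection has linear (order 1) convergence; the error is halved each step.

(b) Error bound = (b-a)/2^n = (2 - 0)/2^{21}
    = 2/2^{21}

(a) 1 (linear); (b) error ≤ 9.54e-07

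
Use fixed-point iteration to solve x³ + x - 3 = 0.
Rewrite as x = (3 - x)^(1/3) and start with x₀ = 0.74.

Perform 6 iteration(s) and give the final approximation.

Equation: x³ + x - 3 = 0
Fixed-point form: x = (3 - x)^(1/3)
x₀ = 0.74

x_1 = g(0.740000) = 1.312309
x_2 = g(1.312309) = 1.190596
x_3 = g(1.190596) = 1.218555
x_4 = g(1.218555) = 1.212246
x_5 = g(1.212246) = 1.213675
x_6 = g(1.213675) = 1.213352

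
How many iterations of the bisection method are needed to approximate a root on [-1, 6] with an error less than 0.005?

We need (b-a)/2^n ≤ 0.005
(6 - (-1))/2^n ≤ 0.005
7/2^n ≤ 0.005
2^n ≥ 1400
n ≥ log₂(1400) = 10.45
n ≥ 11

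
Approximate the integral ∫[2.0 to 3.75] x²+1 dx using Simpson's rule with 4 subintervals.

f(x) = x²+1
a = 2.0, b = 3.75, n = 4
h = (b - a)/n = 0.437500

Simpson's rule: (h/3)[f(x₀) + 4f(x₁) + 2f(x₂) + ... + f(xₙ)]

x_0 = 2.0000, f(x_0) = 5.000000, coefficient = 1
x_1 = 2.4375, f(x_1) = 6.941406, coefficient = 4
x_2 = 2.8750, f(x_2) = 9.265625, coefficient = 2
x_3 = 3.3125, f(x_3) = 11.972656, coefficient = 4
x_4 = 3.7500, f(x_4) = 15.062500, coefficient = 1

I ≈ (0.437500/3) × 114.250000 = 16.661458
Exact value: 16.661458
Error: 0.000000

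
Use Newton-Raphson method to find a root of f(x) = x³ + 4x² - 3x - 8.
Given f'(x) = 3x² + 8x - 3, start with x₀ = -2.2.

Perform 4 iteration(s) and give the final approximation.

f(x) = x³ + 4x² - 3x - 8
f'(x) = 3x² + 8x - 3
x₀ = -2.2

Newton-Raphson formula: x_{n+1} = x_n - f(x_n)/f'(x_n)

Iteration 1:
  f(-2.200000) = 7.312000
  f'(-2.200000) = -6.080000
  x_1 = -2.200000 - 7.312000/(-6.080000) = -0.997368
Iteration 2:
  f(-0.997368) = -2.021046
  f'(-0.997368) = -7.994716
  x_2 = -0.997368 - (-2.021046)/(-7.994716) = -1.250166
Iteration 3:
  f(-1.250166) = 0.048256
  f'(-1.250166) = -8.312583
  x_3 = -1.250166 - 0.048256/(-8.312583) = -1.244361
Iteration 4:
  f(-1.244361) = 0.000009
  f'(-1.244361) = -8.309585
  x_4 = -1.244361 - 0.000009/(-8.309585) = -1.244360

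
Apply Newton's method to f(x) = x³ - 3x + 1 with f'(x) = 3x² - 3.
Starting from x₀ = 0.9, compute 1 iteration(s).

f(x) = x³ - 3x + 1
f'(x) = 3x² - 3
x₀ = 0.9

Newton-Raphson formula: x_{n+1} = x_n - f(x_n)/f'(x_n)

Iteration 1:
  f(0.900000) = -0.971000
  f'(0.900000) = -0.570000
  x_1 = 0.900000 - (-0.971000)/(-0.570000) = -0.803509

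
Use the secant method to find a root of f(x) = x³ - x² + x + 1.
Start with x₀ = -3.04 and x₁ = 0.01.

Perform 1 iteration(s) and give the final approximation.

f(x) = x³ - x² + x + 1
x₀ = -3.04, x₁ = 0.01

Secant formula: x_{n+1} = x_n - f(x_n)(x_n - x_{n-1})/(f(x_n) - f(x_{n-1}))

Iteration 1:
  f(-3.040000) = -39.376064
  f(0.010000) = 1.009901
  x_2 = 0.010000 - 1.009901×(0.010000 - (-3.040000))/(1.009901 - (-39.376064))
       = -0.066269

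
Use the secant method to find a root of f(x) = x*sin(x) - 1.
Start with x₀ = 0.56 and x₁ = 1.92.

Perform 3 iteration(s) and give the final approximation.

f(x) = x*sin(x) - 1
x₀ = 0.56, x₁ = 1.92

Secant formula: x_{n+1} = x_n - f(x_n)(x_n - x_{n-1})/(f(x_n) - f(x_{n-1}))

Iteration 1:
  f(0.560000) = -0.702536
  f(1.920000) = 0.804119
  x_2 = 1.920000 - 0.804119×(1.920000 - 0.560000)/(0.804119 - (-0.702536))
       = 1.194152
Iteration 2:
  f(1.920000) = 0.804119
  f(1.194152) = 0.110447
  x_3 = 1.194152 - 0.110447×(1.194152 - 1.920000)/(0.110447 - 0.804119)
       = 1.078582
Iteration 3:
  f(1.194152) = 0.110447
  f(1.078582) = -0.049458
  x_4 = 1.078582 - (-0.049458)×(1.078582 - 1.194152)/(-0.049458 - 0.110447)
       = 1.114327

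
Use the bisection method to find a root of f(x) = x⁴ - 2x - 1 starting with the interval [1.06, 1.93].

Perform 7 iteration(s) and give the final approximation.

f(x) = x⁴ - 2x - 1
Initial interval: [1.06, 1.93]

Iteration 1:
  c_1 = (1.060000 + 1.930000)/2 = 1.495000
  f(c_1) = f(1.495000) = 1.005337
  f(a) × f(c) < 0, new interval: [1.060000, 1.495000]
Iteration 2:
  c_2 = (1.060000 + 1.495000)/2 = 1.277500
  f(c_2) = f(1.277500) = -0.891556
  f(a) × f(c) ≥ 0, new interval: [1.277500, 1.495000]
Iteration 3:
  c_3 = (1.277500 + 1.495000)/2 = 1.386250
  f(c_3) = f(1.386250) = -0.079611
  f(a) × f(c) ≥ 0, new interval: [1.386250, 1.495000]
Iteration 4:
  c_4 = (1.386250 + 1.495000)/2 = 1.440625
  f(c_4) = f(1.440625) = 0.426037
  f(a) × f(c) < 0, new interval: [1.386250, 1.440625]
Iteration 5:
  c_5 = (1.386250 + 1.440625)/2 = 1.413438
  f(c_5) = f(1.413438) = 0.164352
  f(a) × f(c) < 0, new interval: [1.386250, 1.413438]
Iteration 6:
  c_6 = (1.386250 + 1.413438)/2 = 1.399844
  f(c_6) = f(1.399844) = 0.040198
  f(a) × f(c) < 0, new interval: [1.386250, 1.399844]
Iteration 7:
  c_7 = (1.386250 + 1.399844)/2 = 1.393047
  f(c_7) = f(1.393047) = -0.020245
  f(a) × f(c) ≥ 0, new interval: [1.393047, 1.399844]

After 7 iteration(s), the approximation is c_7 = 1.393047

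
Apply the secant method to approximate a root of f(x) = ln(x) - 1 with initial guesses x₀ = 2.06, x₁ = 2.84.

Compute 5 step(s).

f(x) = ln(x) - 1
x₀ = 2.06, x₁ = 2.84

Secant formula: x_{n+1} = x_n - f(x_n)(x_n - x_{n-1})/(f(x_n) - f(x_{n-1}))

Iteration 1:
  f(2.060000) = -0.277294
  f(2.840000) = 0.043804
  x_2 = 2.840000 - 0.043804×(2.840000 - 2.060000)/(0.043804 - (-0.277294))
       = 2.733593
Iteration 2:
  f(2.840000) = 0.043804
  f(2.733593) = 0.005617
  x_3 = 2.733593 - 0.005617×(2.733593 - 2.840000)/(0.005617 - 0.043804)
       = 2.717942
Iteration 3:
  f(2.733593) = 0.005617
  f(2.717942) = -0.000125
  x_4 = 2.717942 - (-0.000125)×(2.717942 - 2.733593)/(-0.000125 - 0.005617)
       = 2.718283
Iteration 4:
  f(2.717942) = -0.000125
  f(2.718283) = 0.000000
  x_5 = 2.718283 - 0.000000×(2.718283 - 2.717942)/(0.000000 - (-0.000125))
       = 2.718282
Iteration 5:
  f(2.718283) = 0.000000
  f(2.718282) = 0.000000
  x_6 = 2.718282 - 0.000000×(2.718282 - 2.718283)/(0.000000 - 0.000000)
       = 2.718282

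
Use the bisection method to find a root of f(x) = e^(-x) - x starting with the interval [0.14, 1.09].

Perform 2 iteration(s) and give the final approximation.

f(x) = e^(-x) - x
Initial interval: [0.14, 1.09]

Iteration 1:
  c_1 = (0.140000 + 1.090000)/2 = 0.615000
  f(c_1) = f(0.615000) = -0.074359
  f(a) × f(c) < 0, new interval: [0.140000, 0.615000]
Iteration 2:
  c_2 = (0.140000 + 0.615000)/2 = 0.377500
  f(c_2) = f(0.377500) = 0.308073
  f(a) × f(c) ≥ 0, new interval: [0.377500, 0.615000]

After 2 iteration(s), the approximation is c_2 = 0.377500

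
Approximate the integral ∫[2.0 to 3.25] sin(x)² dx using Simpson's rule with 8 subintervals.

f(x) = sin(x)²
a = 2.0, b = 3.25, n = 8
h = (b - a)/n = 0.156250

Simpson's rule: (h/3)[f(x₀) + 4f(x₁) + 2f(x₂) + ... + f(xₙ)]

x_0 = 2.0000, f(x_0) = 0.826822, coefficient = 1
x_1 = 2.1562, f(x_1) = 0.694658, coefficient = 4
x_2 = 2.3125, f(x_2) = 0.543639, coefficient = 2
x_3 = 2.4688, f(x_3) = 0.388393, coefficient = 4
x_4 = 2.6250, f(x_4) = 0.243957, coefficient = 2
x_5 = 2.7812, f(x_5) = 0.124323, coefficient = 4
x_6 = 2.9375, f(x_6) = 0.041079, coefficient = 2
x_7 = 3.0938, f(x_7) = 0.002287, coefficient = 4
x_8 = 3.2500, f(x_8) = 0.011706, coefficient = 1

I ≈ (0.156250/3) × 7.334522 = 0.382006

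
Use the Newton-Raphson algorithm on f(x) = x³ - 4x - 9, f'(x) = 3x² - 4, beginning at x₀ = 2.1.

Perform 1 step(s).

f(x) = x³ - 4x - 9
f'(x) = 3x² - 4
x₀ = 2.1

Newton-Raphson formula: x_{n+1} = x_n - f(x_n)/f'(x_n)

Iteration 1:
  f(2.100000) = -8.139000
  f'(2.100000) = 9.230000
  x_1 = 2.100000 - (-8.139000)/9.230000 = 2.981798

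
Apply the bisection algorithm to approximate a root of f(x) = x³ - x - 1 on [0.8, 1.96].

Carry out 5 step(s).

f(x) = x³ - x - 1
Initial interval: [0.8, 1.96]

Iteration 1:
  c_1 = (0.800000 + 1.960000)/2 = 1.380000
  f(c_1) = f(1.380000) = 0.248072
  f(a) × f(c) < 0, new interval: [0.800000, 1.380000]
Iteration 2:
  c_2 = (0.800000 + 1.380000)/2 = 1.090000
  f(c_2) = f(1.090000) = -0.794971
  f(a) × f(c) ≥ 0, new interval: [1.090000, 1.380000]
Iteration 3:
  c_3 = (1.090000 + 1.380000)/2 = 1.235000
  f(c_3) = f(1.235000) = -0.351347
  f(a) × f(c) ≥ 0, new interval: [1.235000, 1.380000]
Iteration 4:
  c_4 = (1.235000 + 1.380000)/2 = 1.307500
  f(c_4) = f(1.307500) = -0.072255
  f(a) × f(c) ≥ 0, new interval: [1.307500, 1.380000]
Iteration 5:
  c_5 = (1.307500 + 1.380000)/2 = 1.343750
  f(c_5) = f(1.343750) = 0.082611
  f(a) × f(c) < 0, new interval: [1.307500, 1.343750]

After 5 iteration(s), the approximation is c_5 = 1.343750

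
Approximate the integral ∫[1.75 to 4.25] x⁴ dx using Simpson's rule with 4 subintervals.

f(x) = x⁴
a = 1.75, b = 4.25, n = 4
h = (b - a)/n = 0.625000

Simpson's rule: (h/3)[f(x₀) + 4f(x₁) + 2f(x₂) + ... + f(xₙ)]

x_0 = 1.7500, f(x_0) = 9.378906, coefficient = 1
x_1 = 2.3750, f(x_1) = 31.816650, coefficient = 4
x_2 = 3.0000, f(x_2) = 81.000000, coefficient = 2
x_3 = 3.6250, f(x_3) = 172.676025, coefficient = 4
x_4 = 4.2500, f(x_4) = 326.253906, coefficient = 1

I ≈ (0.625000/3) × 1315.603516 = 274.084066
Exact value: 274.033203
Error: 0.050863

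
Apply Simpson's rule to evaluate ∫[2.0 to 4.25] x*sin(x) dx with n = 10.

f(x) = x*sin(x)
a = 2.0, b = 4.25, n = 10
h = (b - a)/n = 0.225000

Simpson's rule: (h/3)[f(x₀) + 4f(x₁) + 2f(x₂) + ... + f(xₙ)]

x_0 = 2.0000, f(x_0) = 1.818595, coefficient = 1
x_1 = 2.2250, f(x_1) = 1.765610, coefficient = 4
x_2 = 2.4500, f(x_2) = 1.562524, coefficient = 2
x_3 = 2.6750, f(x_3) = 1.203337, coefficient = 4
x_4 = 2.9000, f(x_4) = 0.693823, coefficient = 2
x_5 = 3.1250, f(x_5) = 0.051850, coefficient = 4
x_6 = 3.3500, f(x_6) = -0.693122, coefficient = 2
x_7 = 3.5750, f(x_7) = -1.501377, coefficient = 4
x_8 = 3.8000, f(x_8) = -2.325060, coefficient = 2
x_9 = 4.0250, f(x_9) = -3.110944, coefficient = 4
x_10 = 4.2500, f(x_10) = -3.803705, coefficient = 1

I ≈ (0.225000/3) × -9.874874 = -0.740616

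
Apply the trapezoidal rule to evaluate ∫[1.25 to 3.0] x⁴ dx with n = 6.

f(x) = x⁴
a = 1.25, b = 3.0, n = 6
h = (b - a)/n = 0.291667

Trapezoidal rule: (h/2)[f(x₀) + 2f(x₁) + 2f(x₂) + ... + f(xₙ)]

x_0 = 1.2500, f(x_0) = 2.441406, coefficient = 1
x_1 = 1.5417, f(x_1) = 5.648875, coefficient = 2
x_2 = 1.8333, f(x_2) = 11.297068, coefficient = 2
x_3 = 2.1250, f(x_3) = 20.390869, coefficient = 2
x_4 = 2.4167, f(x_4) = 34.108845, coefficient = 2
x_5 = 2.7083, f(x_5) = 53.803244, coefficient = 2
x_6 = 3.0000, f(x_6) = 81.000000, coefficient = 1

I ≈ (0.291667/2) × 333.939206 = 48.699468
Exact value: 47.989648
Error: 0.709819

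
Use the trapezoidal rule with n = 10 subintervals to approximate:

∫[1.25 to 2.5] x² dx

f(x) = x²
a = 1.25, b = 2.5, n = 10
h = (b - a)/n = 0.125000

Trapezoidal rule: (h/2)[f(x₀) + 2f(x₁) + 2f(x₂) + ... + f(xₙ)]

x_0 = 1.2500, f(x_0) = 1.562500, coefficient = 1
x_1 = 1.3750, f(x_1) = 1.890625, coefficient = 2
x_2 = 1.5000, f(x_2) = 2.250000, coefficient = 2
x_3 = 1.6250, f(x_3) = 2.640625, coefficient = 2
x_4 = 1.7500, f(x_4) = 3.062500, coefficient = 2
x_5 = 1.8750, f(x_5) = 3.515625, coefficient = 2
x_6 = 2.0000, f(x_6) = 4.000000, coefficient = 2
x_7 = 2.1250, f(x_7) = 4.515625, coefficient = 2
x_8 = 2.2500, f(x_8) = 5.062500, coefficient = 2
x_9 = 2.3750, f(x_9) = 5.640625, coefficient = 2
x_10 = 2.5000, f(x_10) = 6.250000, coefficient = 1

I ≈ (0.125000/2) × 72.968750 = 4.560547
Exact value: 4.557292
Error: 0.003255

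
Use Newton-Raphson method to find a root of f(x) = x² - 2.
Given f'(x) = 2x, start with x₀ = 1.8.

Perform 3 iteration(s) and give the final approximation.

f(x) = x² - 2
f'(x) = 2x
x₀ = 1.8

Newton-Raphson formula: x_{n+1} = x_n - f(x_n)/f'(x_n)

Iteration 1:
  f(1.800000) = 1.240000
  f'(1.800000) = 3.600000
  x_1 = 1.800000 - 1.240000/3.600000 = 1.455556
Iteration 2:
  f(1.455556) = 0.118642
  f'(1.455556) = 2.911111
  x_2 = 1.455556 - 0.118642/2.911111 = 1.414801
Iteration 3:
  f(1.414801) = 0.001661
  f'(1.414801) = 2.829601
  x_3 = 1.414801 - 0.001661/2.829601 = 1.414214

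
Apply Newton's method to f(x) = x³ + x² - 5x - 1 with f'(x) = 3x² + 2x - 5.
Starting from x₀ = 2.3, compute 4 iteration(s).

f(x) = x³ + x² - 5x - 1
f'(x) = 3x² + 2x - 5
x₀ = 2.3

Newton-Raphson formula: x_{n+1} = x_n - f(x_n)/f'(x_n)

Iteration 1:
  f(2.300000) = 4.957000
  f'(2.300000) = 15.470000
  x_1 = 2.300000 - 4.957000/15.470000 = 1.979573
Iteration 2:
  f(1.979573) = 0.778219
  f'(1.979573) = 10.715279
  x_2 = 1.979573 - 0.778219/10.715279 = 1.906946
Iteration 3:
  f(1.906946) = 0.036217
  f'(1.906946) = 9.723225
  x_3 = 1.906946 - 0.036217/9.723225 = 1.903222
Iteration 4:
  f(1.903222) = 0.000093
  f'(1.903222) = 9.673200
  x_4 = 1.903222 - 0.000093/9.673200 = 1.903212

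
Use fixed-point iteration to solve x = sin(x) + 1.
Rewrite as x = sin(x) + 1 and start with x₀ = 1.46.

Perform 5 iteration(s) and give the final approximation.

Equation: x = sin(x) + 1
Fixed-point form: x = sin(x) + 1
x₀ = 1.46

x_1 = g(1.460000) = 1.993868
x_2 = g(1.993868) = 1.911832
x_3 = g(1.911832) = 1.942409
x_4 = g(1.942409) = 1.931743
x_5 = g(1.931743) = 1.935563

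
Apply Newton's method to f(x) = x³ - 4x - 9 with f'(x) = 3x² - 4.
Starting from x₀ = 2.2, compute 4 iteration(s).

f(x) = x³ - 4x - 9
f'(x) = 3x² - 4
x₀ = 2.2

Newton-Raphson formula: x_{n+1} = x_n - f(x_n)/f'(x_n)

Iteration 1:
  f(2.200000) = -7.152000
  f'(2.200000) = 10.520000
  x_1 = 2.200000 - (-7.152000)/10.520000 = 2.879848
Iteration 2:
  f(2.879848) = 3.364696
  f'(2.879848) = 20.880572
  x_2 = 2.879848 - 3.364696/20.880572 = 2.718708
Iteration 3:
  f(2.718708) = 0.220151
  f'(2.718708) = 18.174118
  x_3 = 2.718708 - 0.220151/18.174118 = 2.706594
Iteration 4:
  f(2.706594) = 0.001195
  f'(2.706594) = 17.976960
  x_4 = 2.706594 - 0.001195/17.976960 = 2.706528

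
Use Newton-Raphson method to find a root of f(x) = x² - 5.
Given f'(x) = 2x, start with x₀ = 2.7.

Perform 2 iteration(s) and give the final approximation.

f(x) = x² - 5
f'(x) = 2x
x₀ = 2.7

Newton-Raphson formula: x_{n+1} = x_n - f(x_n)/f'(x_n)

Iteration 1:
  f(2.700000) = 2.290000
  f'(2.700000) = 5.400000
  x_1 = 2.700000 - 2.290000/5.400000 = 2.275926
Iteration 2:
  f(2.275926) = 0.179839
  f'(2.275926) = 4.551852
  x_2 = 2.275926 - 0.179839/4.551852 = 2.236417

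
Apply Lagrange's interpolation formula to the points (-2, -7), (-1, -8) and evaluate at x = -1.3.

Lagrange interpolation formula:
P(x) = Σ yᵢ × Lᵢ(x)
where Lᵢ(x) = Π_{j≠i} (x - xⱼ)/(xᵢ - xⱼ)

L_0(-1.3) = (-1.3 - (-1))/(-2 - (-1)) = 0.300000
L_1(-1.3) = (-1.3 - (-2))/(-1 - (-2)) = 0.700000

P(-1.3) = (-7)×L_0(-1.3) + (-8)×L_1(-1.3)
P(-1.3) = -7.700000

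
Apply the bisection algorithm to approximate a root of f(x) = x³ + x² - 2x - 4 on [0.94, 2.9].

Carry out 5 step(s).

f(x) = x³ + x² - 2x - 4
Initial interval: [0.94, 2.9]

Iteration 1:
  c_1 = (0.940000 + 2.900000)/2 = 1.920000
  f(c_1) = f(1.920000) = 2.924288
  f(a) × f(c) < 0, new interval: [0.940000, 1.920000]
Iteration 2:
  c_2 = (0.940000 + 1.920000)/2 = 1.430000
  f(c_2) = f(1.430000) = -1.890893
  f(a) × f(c) ≥ 0, new interval: [1.430000, 1.920000]
Iteration 3:
  c_3 = (1.430000 + 1.920000)/2 = 1.675000
  f(c_3) = f(1.675000) = 0.155047
  f(a) × f(c) < 0, new interval: [1.430000, 1.675000]
Iteration 4:
  c_4 = (1.430000 + 1.675000)/2 = 1.552500
  f(c_4) = f(1.552500) = -0.952821
  f(a) × f(c) ≥ 0, new interval: [1.552500, 1.675000]
Iteration 5:
  c_5 = (1.552500 + 1.675000)/2 = 1.613750
  f(c_5) = f(1.613750) = -0.420801
  f(a) × f(c) ≥ 0, new interval: [1.613750, 1.675000]

After 5 iteration(s), the approximation is c_5 = 1.613750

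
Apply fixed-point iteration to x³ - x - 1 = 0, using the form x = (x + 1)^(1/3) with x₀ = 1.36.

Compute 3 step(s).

Equation: x³ - x - 1 = 0
Fixed-point form: x = (x + 1)^(1/3)
x₀ = 1.36

x_1 = g(1.360000) = 1.331386
x_2 = g(1.331386) = 1.325983
x_3 = g(1.325983) = 1.324958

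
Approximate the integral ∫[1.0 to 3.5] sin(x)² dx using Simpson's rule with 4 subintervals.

f(x) = sin(x)²
a = 1.0, b = 3.5, n = 4
h = (b - a)/n = 0.625000

Simpson's rule: (h/3)[f(x₀) + 4f(x₁) + 2f(x₂) + ... + f(xₙ)]

x_0 = 1.0000, f(x_0) = 0.708073, coefficient = 1
x_1 = 1.6250, f(x_1) = 0.997065, coefficient = 4
x_2 = 2.2500, f(x_2) = 0.605398, coefficient = 2
x_3 = 2.8750, f(x_3) = 0.069404, coefficient = 4
x_4 = 3.5000, f(x_4) = 0.123049, coefficient = 1

I ≈ (0.625000/3) × 6.307793 = 1.314123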